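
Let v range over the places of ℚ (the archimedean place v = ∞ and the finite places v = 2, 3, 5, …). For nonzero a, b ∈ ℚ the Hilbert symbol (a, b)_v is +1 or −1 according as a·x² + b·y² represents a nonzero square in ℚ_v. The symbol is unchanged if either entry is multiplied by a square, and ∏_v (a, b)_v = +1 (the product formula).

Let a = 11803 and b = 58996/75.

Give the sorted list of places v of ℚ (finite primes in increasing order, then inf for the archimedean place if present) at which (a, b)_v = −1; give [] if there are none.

Mod squares: a ≡ 11803, b ≡ 903. Check v ∈ {∞, 2, 3, 5, 7, 11, 29, 37, 43}.
v=∞: 11803 > 0 and 903 > 0  ⇒  (a,b)_∞ = +1.
v=3: a=3^0·(≡1), b=3^-1·(≡1) mod 3; (1|3)=+1, (1|3)=+1; (−1)^{0·-1·1}·(+1)^-1·(+1)^0 = +1.
v=7: a=7^0·(≡1), b=7^3·(≡5) mod 7; (1|7)=+1, (5|7)=-1; (−1)^{0·3·3}·(+1)^3·(-1)^0 = +1.
v=37: a=37^1·(≡23), b=37^0·(≡18) mod 37; (23|37)=-1, (18|37)=-1; (−1)^{1·0·18}·(-1)^0·(-1)^1 = -1.
v=2: v_2(a)=0, v_2(b)=2; units ≡ 3, 7 (mod 8); ε·ε+αω+βω = 1·1+0·0+2·1 ≡ 1  ⇒  (a,b)_2 = -1.
v=43: a=43^0·(≡21), b=43^1·(≡16) mod 43; (21|43)=+1, (16|43)=+1; (−1)^{0·1·21}·(+1)^1·(+1)^0 = +1.
v=11: a=11^1·(≡6), b=11^0·(≡4) mod 11; (6|11)=-1, (4|11)=+1; (−1)^{1·0·5}·(-1)^0·(+1)^1 = +1.
v=5: a=5^0·(≡3), b=5^-2·(≡2) mod 5; (3|5)=-1, (2|5)=-1; (−1)^{0·-2·2}·(-1)^-2·(-1)^0 = +1.
v=29: a=29^1·(≡1), b=29^0·(≡4) mod 29; (1|29)=+1, (4|29)=+1; (−1)^{1·0·14}·(+1)^0·(+1)^1 = +1.
|Ram(11803, 903)| = 2, even; anisotropic at {2, 37}.

[2, 37]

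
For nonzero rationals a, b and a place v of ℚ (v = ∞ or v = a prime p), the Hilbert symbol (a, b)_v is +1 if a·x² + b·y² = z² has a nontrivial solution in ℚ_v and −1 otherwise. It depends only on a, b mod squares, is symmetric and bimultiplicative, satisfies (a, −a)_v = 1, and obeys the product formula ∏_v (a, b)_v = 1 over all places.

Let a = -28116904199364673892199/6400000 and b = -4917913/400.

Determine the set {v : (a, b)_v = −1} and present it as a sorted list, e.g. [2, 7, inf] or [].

[5, 7, 13, inf]

(a, b) ≡ (-1190, -17017) mod (ℚ^×)²; places V = {2, 3, 5, 7, 11, 13, 17, ∞}.
(a,b)_3: α=4, u≡1; β=0, v≡2 (mod 3); (1|3)=+1, (2|3)=-1; sign (−1)^0·+1^0·-1^4 = +1.
(a,b)_2: α=-11, β=-4; u≡5, v≡7 (mod 8); ε(u)ε(v)=0·1, αω(v)=-11·0, βω(u)=-4·1; sum ≡ 0  ⇒  +1.
(a,b)_7: α=1, u≡6; β=1, v≡3 (mod 7); (6|7)=-1, (3|7)=-1; sign (−1)^1·-1^1·-1^1 = -1.
(a,b)_5: α=-5, u≡2; β=-2, v≡2 (mod 5); (2|5)=-1, (2|5)=-1; sign (−1)^0·-1^-2·-1^-5 = -1.
(a,b)_11: α=4, u≡3; β=1, v≡3 (mod 11); (3|11)=+1, (3|11)=+1; sign (−1)^0·+1^1·+1^4 = +1.
(a,b)_∞: sgn(-1190)=−, sgn(-17017)=−, so -1.
(a,b)_17: α=9, u≡1; β=3, v≡4 (mod 17); (1|17)=+1, (4|17)=+1; sign (−1)^0·+1^3·+1^9 = +1.
(a,b)_13: α=4, u≡7; β=1, v≡9 (mod 13); (7|13)=-1, (9|13)=+1; sign (−1)^0·-1^1·+1^4 = -1.
|Ram(-1190, -17017)| = 4, even; anisotropic at {5, 7, 13, ∞}.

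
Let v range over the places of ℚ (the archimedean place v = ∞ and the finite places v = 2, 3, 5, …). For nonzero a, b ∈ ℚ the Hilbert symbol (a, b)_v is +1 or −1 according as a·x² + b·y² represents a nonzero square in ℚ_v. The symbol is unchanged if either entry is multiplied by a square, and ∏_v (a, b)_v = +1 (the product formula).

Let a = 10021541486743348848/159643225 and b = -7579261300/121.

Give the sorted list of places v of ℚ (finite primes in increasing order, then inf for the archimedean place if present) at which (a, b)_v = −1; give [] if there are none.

Mod squares: a ≡ 27807, b ≡ -448477. Check v ∈ {∞, 2, 3, 5, 7, 11, 13, 17, 19, 23, 31, 37}.
v=23: a=23^3·(≡4), b=23^1·(≡15) mod 23; (4|23)=+1, (15|23)=-1; (−1)^{3·1·11}·(+1)^1·(-1)^3 = +1.
v=19: a=19^-4·(≡12), b=19^0·(≡15) mod 19; (12|19)=-1, (15|19)=-1; (−1)^{-4·0·9}·(-1)^0·(-1)^-4 = +1.
v=17: a=17^0·(≡12), b=17^1·(≡3) mod 17; (12|17)=-1, (3|17)=-1; (−1)^{0·1·8}·(-1)^1·(-1)^0 = -1.
v=2: v_2(a)=4, v_2(b)=2; units ≡ 7, 3 (mod 8); ε·ε+αω+βω = 1·1+4·1+2·0 ≡ 1  ⇒  (a,b)_2 = -1.
v=3: a=3^3·(≡2), b=3^0·(≡2) mod 3; (2|3)=-1, (2|3)=-1; (−1)^{3·0·1}·(-1)^0·(-1)^3 = -1.
v=5: a=5^-2·(≡2), b=5^2·(≡3) mod 5; (2|5)=-1, (3|5)=-1; (−1)^{-2·2·2}·(-1)^2·(-1)^-2 = +1.
v=11: a=11^2·(≡6), b=11^-2·(≡5) mod 11; (6|11)=-1, (5|11)=+1; (−1)^{2·-2·5}·(-1)^-2·(+1)^2 = +1.
v=7: a=7^-2·(≡6), b=7^0·(≡6) mod 7; (6|7)=-1, (6|7)=-1; (−1)^{-2·0·3}·(-1)^0·(-1)^-2 = +1.
v=37: a=37^2·(≡2), b=37^1·(≡5) mod 37; (2|37)=-1, (5|37)=-1; (−1)^{2·1·18}·(-1)^1·(-1)^2 = -1.
v=∞: 27807 > 0 and -448477 < 0  ⇒  (a,b)_∞ = +1.
v=31: a=31^1·(≡29), b=31^1·(≡4) mod 31; (29|31)=-1, (4|31)=+1; (−1)^{1·1·15}·(-1)^1·(+1)^1 = +1.
v=13: a=13^5·(≡7), b=13^2·(≡3) mod 13; (7|13)=-1, (3|13)=+1; (−1)^{5·2·6}·(-1)^2·(+1)^5 = +1.
Ram(27807, -448477) = {2, 3, 17, 37}; no ℚ_2-point on the conic.

[2, 3, 17, 37]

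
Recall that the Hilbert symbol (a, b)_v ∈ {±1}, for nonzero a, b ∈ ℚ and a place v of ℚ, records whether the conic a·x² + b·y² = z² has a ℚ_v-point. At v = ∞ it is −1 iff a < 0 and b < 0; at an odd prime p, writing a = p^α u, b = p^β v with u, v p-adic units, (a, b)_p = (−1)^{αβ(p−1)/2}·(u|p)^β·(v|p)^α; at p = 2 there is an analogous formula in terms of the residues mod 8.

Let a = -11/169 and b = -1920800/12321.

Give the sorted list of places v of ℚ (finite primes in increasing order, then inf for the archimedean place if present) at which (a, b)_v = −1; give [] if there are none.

[2, inf]

(a, b) ≡ (-11, -2) mod (ℚ^×)²; places V = {2, 3, 5, 7, 11, 13, 37, ∞}.
(a,b)_3: α=0, u≡1; β=-2, v≡1 (mod 3); (1|3)=+1, (1|3)=+1; sign (−1)^0·+1^-2·+1^0 = +1.
(a,b)_7: α=0, u≡3; β=4, v≡5 (mod 7); (3|7)=-1, (5|7)=-1; sign (−1)^0·-1^4·-1^0 = +1.
(a,b)_13: α=-2, u≡2; β=0, v≡8 (mod 13); (2|13)=-1, (8|13)=-1; sign (−1)^0·-1^0·-1^-2 = +1.
(a,b)_37: α=0, u≡3; β=-2, v≡2 (mod 37); (3|37)=+1, (2|37)=-1; sign (−1)^0·+1^-2·-1^0 = +1.
(a,b)_5: α=0, u≡1; β=2, v≡3 (mod 5); (1|5)=+1, (3|5)=-1; sign (−1)^0·+1^2·-1^0 = +1.
(a,b)_2: α=0, β=5; u≡5, v≡7 (mod 8); ε(u)ε(v)=0·1, αω(v)=0·0, βω(u)=5·1; sum ≡ 1  ⇒  -1.
(a,b)_11: α=1, u≡8; β=0, v≡9 (mod 11); (8|11)=-1, (9|11)=+1; sign (−1)^0·-1^0·+1^1 = +1.
(a,b)_∞: sgn(-11)=−, sgn(-2)=−, so -1.
(-11, -2 / ℚ) ramifies at {2, ∞}: a division algebra.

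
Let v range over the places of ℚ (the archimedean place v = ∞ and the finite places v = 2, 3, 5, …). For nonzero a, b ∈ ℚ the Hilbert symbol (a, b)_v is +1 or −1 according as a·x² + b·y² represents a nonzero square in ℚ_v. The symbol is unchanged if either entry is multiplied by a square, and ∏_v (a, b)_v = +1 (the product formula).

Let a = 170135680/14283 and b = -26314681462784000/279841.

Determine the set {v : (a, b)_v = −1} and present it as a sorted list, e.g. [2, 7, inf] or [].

[2, 13]

Mod squares: a ≡ 390, b ≡ -110. Check v ∈ {∞, 2, 3, 5, 11, 13, 23}.
v=3: a=3^-3·(≡1), b=3^0·(≡1) mod 3; (1|3)=+1, (1|3)=+1; (−1)^{-3·0·1}·(+1)^0·(+1)^-3 = +1.
v=23: a=23^-2·(≡20), b=23^-4·(≡5) mod 23; (20|23)=-1, (5|23)=-1; (−1)^{-2·-4·11}·(-1)^-4·(-1)^-2 = +1.
v=∞: 390 > 0 and -110 < 0  ⇒  (a,b)_∞ = +1.
v=5: a=5^1·(≡2), b=5^3·(≡3) mod 5; (2|5)=-1, (3|5)=-1; (−1)^{1·3·2}·(-1)^3·(-1)^1 = +1.
v=13: a=13^3·(≡10), b=13^6·(≡6) mod 13; (10|13)=+1, (6|13)=-1; (−1)^{3·6·6}·(+1)^6·(-1)^3 = -1.
v=2: v_2(a)=7, v_2(b)=15; units ≡ 3, 1 (mod 8); ε·ε+αω+βω = 1·0+7·0+15·1 ≡ 1  ⇒  (a,b)_2 = -1.
v=11: a=11^2·(≡1), b=11^3·(≡3) mod 11; (1|11)=+1, (3|11)=+1; (−1)^{2·3·5}·(+1)^3·(+1)^2 = +1.
(390, -110 / ℚ) ramifies at {2, 13}: a division algebra.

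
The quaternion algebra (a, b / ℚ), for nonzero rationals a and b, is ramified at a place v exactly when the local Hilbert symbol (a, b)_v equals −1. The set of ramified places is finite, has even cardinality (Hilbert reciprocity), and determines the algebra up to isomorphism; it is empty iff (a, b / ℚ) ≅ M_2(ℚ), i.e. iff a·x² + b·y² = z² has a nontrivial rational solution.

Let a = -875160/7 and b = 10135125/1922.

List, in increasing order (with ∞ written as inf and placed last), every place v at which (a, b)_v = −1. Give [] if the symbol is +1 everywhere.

(a, b) ≡ (-170170, 10010) mod (ℚ^×)²; places V = {2, 3, 5, 7, 11, 13, 17, 31, ∞}.
(a,b)_13: α=1, u≡1; β=1, v≡12 (mod 13); (1|13)=+1, (12|13)=+1; sign (−1)^0·+1^1·+1^1 = +1.
(a,b)_2: α=3, β=-1; u≡3, v≡5 (mod 8); ε(u)ε(v)=1·0, αω(v)=3·1, βω(u)=-1·1; sum ≡ 0  ⇒  +1.
(a,b)_11: α=1, u≡2; β=1, v≡6 (mod 11); (2|11)=-1, (6|11)=-1; sign (−1)^1·-1^1·-1^1 = -1.
(a,b)_31: α=0, u≡9; β=-2, v≡8 (mod 31); (9|31)=+1, (8|31)=+1; sign (−1)^0·+1^-2·+1^0 = +1.
(a,b)_5: α=1, u≡4; β=3, v≡3 (mod 5); (4|5)=+1, (3|5)=-1; sign (−1)^0·+1^3·-1^1 = -1.
(a,b)_∞: sgn(-170170)=−, sgn(10010)=+, so +1.
(a,b)_7: α=-1, u≡1; β=1, v≡4 (mod 7); (1|7)=+1, (4|7)=+1; sign (−1)^1·+1^1·+1^-1 = -1.
(a,b)_3: α=2, u≡2; β=4, v≡2 (mod 3); (2|3)=-1, (2|3)=-1; sign (−1)^0·-1^4·-1^2 = +1.
(a,b)_17: α=1, u≡14; β=0, v≡14 (mod 17); (14|17)=-1, (14|17)=-1; sign (−1)^0·-1^0·-1^1 = -1.
(-170170, 10010 / ℚ) ramifies at {5, 7, 11, 17}: a division algebra.

[5, 7, 11, 17]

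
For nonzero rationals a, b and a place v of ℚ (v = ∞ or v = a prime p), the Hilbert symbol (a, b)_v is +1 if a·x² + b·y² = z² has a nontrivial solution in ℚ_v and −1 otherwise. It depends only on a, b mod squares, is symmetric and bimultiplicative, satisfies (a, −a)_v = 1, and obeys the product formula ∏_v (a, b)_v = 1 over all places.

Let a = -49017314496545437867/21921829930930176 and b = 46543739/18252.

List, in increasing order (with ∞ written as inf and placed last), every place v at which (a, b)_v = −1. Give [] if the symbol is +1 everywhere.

[3, 11]

(a, b) ≡ (-187, 33) mod (ℚ^×)²; places V = {2, 3, 11, 13, 17, ∞}.
(a,b)_2: α=-12, β=-2; u≡5, v≡1 (mod 8); ε(u)ε(v)=0·0, αω(v)=-12·0, βω(u)=-2·1; sum ≡ 0  ⇒  +1.
(a,b)_3: α=-8, u≡2; β=-3, v≡2 (mod 3); (2|3)=-1, (2|3)=-1; sign (−1)^0·-1^-3·-1^-8 = -1.
(a,b)_∞: sgn(-187)=−, sgn(33)=+, so +1.
(a,b)_17: α=5, u≡10; β=2, v≡4 (mod 17); (10|17)=-1, (4|17)=+1; sign (−1)^0·-1^2·+1^5 = +1.
(a,b)_11: α=13, u≡9; β=5, v≡1 (mod 11); (9|11)=+1, (1|11)=+1; sign (−1)^1·+1^5·+1^13 = -1.
(a,b)_13: α=-8, u≡8; β=-2, v≡2 (mod 13); (8|13)=-1, (2|13)=-1; sign (−1)^0·-1^-2·-1^-8 = +1.
|Ram(-187, 33)| = 2, even; anisotropic at {3, 11}.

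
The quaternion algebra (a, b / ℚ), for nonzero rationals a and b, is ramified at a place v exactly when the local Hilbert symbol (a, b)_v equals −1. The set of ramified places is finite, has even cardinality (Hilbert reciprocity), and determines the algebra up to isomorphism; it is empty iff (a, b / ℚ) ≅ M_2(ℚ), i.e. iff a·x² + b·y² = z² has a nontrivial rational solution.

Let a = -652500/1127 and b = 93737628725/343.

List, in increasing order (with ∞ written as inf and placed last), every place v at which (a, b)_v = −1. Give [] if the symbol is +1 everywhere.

(a, b) ≡ (-667, 184667) mod (ℚ^×)²; places V = {2, 3, 5, 7, 13, 23, 29, 31, 37, ∞}.
(a,b)_23: α=-1, u≡11; β=1, v≡13 (mod 23); (11|23)=-1, (13|23)=+1; sign (−1)^1·-1^1·+1^-1 = +1.
(a,b)_37: α=0, u≡28; β=1, v≡4 (mod 37); (28|37)=+1, (4|37)=+1; sign (−1)^0·+1^1·+1^0 = +1.
(a,b)_13: α=0, u≡1; β=2, v≡11 (mod 13); (1|13)=+1, (11|13)=-1; sign (−1)^0·+1^2·-1^0 = +1.
(a,b)_5: α=4, u≡3; β=2, v≡3 (mod 5); (3|5)=-1, (3|5)=-1; sign (−1)^0·-1^2·-1^4 = +1.
(a,b)_2: α=2, β=0; u≡5, v≡3 (mod 8); ε(u)ε(v)=0·1, αω(v)=2·1, βω(u)=0·1; sum ≡ 0  ⇒  +1.
(a,b)_3: α=2, u≡2; β=0, v≡2 (mod 3); (2|3)=-1, (2|3)=-1; sign (−1)^0·-1^0·-1^2 = +1.
(a,b)_7: α=-2, u≡6; β=-3, v≡6 (mod 7); (6|7)=-1, (6|7)=-1; sign (−1)^0·-1^-3·-1^-2 = -1.
(a,b)_31: α=0, u≡13; β=1, v≡4 (mod 31); (13|31)=-1, (4|31)=+1; sign (−1)^0·-1^1·+1^0 = -1.
(a,b)_29: α=1, u≡28; β=2, v≡7 (mod 29); (28|29)=+1, (7|29)=+1; sign (−1)^0·+1^2·+1^1 = +1.
(a,b)_∞: sgn(-667)=−, sgn(184667)=+, so +1.
(-667, 184667 / ℚ) ramifies at {7, 31}: a division algebra.

[7, 31]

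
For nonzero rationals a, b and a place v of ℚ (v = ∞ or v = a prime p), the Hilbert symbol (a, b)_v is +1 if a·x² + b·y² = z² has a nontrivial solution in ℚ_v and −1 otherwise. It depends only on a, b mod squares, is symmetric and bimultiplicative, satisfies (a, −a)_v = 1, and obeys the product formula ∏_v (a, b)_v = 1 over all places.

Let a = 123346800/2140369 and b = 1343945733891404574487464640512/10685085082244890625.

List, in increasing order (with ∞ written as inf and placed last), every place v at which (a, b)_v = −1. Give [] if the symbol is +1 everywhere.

[2, 3]

(a, b) ≡ (47, 1685091) mod (ℚ^×)²; places V = {2, 3, 5, 7, 11, 13, 17, 19, 23, 37, 41, 47, ∞}.
(a,b)_19: α=-2, u≡16; β=1, v≡5 (mod 19); (16|19)=+1, (5|19)=+1; sign (−1)^0·+1^1·+1^-2 = +1.
(a,b)_13: α=0, u≡7; β=4, v≡5 (mod 13); (7|13)=-1, (5|13)=-1; sign (−1)^0·-1^4·-1^0 = +1.
(a,b)_47: α=1, u≡3; β=3, v≡45 (mod 47); (3|47)=+1, (45|47)=-1; sign (−1)^1·+1^3·-1^1 = +1.
(a,b)_∞: sgn(47)=+, sgn(1685091)=+, so +1.
(a,b)_2: α=4, β=20; u≡7, v≡3 (mod 8); ε(u)ε(v)=1·1, αω(v)=4·1, βω(u)=20·0; sum ≡ 1  ⇒  -1.
(a,b)_5: α=2, u≡3; β=-6, v≡4 (mod 5); (3|5)=-1, (4|5)=+1; sign (−1)^0·-1^-6·+1^2 = +1.
(a,b)_3: α=8, u≡2; β=19, v≡1 (mod 3); (2|3)=-1, (1|3)=+1; sign (−1)^0·-1^19·+1^8 = -1.
(a,b)_17: α=0, u≡2; β=-1, v≡8 (mod 17); (2|17)=+1, (8|17)=+1; sign (−1)^0·+1^-1·+1^0 = +1.
(a,b)_37: α=0, u≡9; β=1, v≡4 (mod 37); (9|37)=+1, (4|37)=+1; sign (−1)^0·+1^1·+1^0 = +1.
(a,b)_41: α=0, u≡29; β=-4, v≡1 (mod 41); (29|41)=-1, (1|41)=+1; sign (−1)^0·-1^-4·+1^0 = +1.
(a,b)_23: α=0, u≡16; β=2, v≡5 (mod 23); (16|23)=+1, (5|23)=-1; sign (−1)^0·+1^2·-1^0 = +1.
(a,b)_7: α=-2, u≡3; β=-6, v≡4 (mod 7); (3|7)=-1, (4|7)=+1; sign (−1)^0·-1^-6·+1^-2 = +1.
(a,b)_11: α=-2, u≡5; β=-2, v≡3 (mod 11); (5|11)=+1, (3|11)=+1; sign (−1)^0·+1^-2·+1^-2 = +1.
|Ram(47, 1685091)| = 2, even; anisotropic at {2, 3}.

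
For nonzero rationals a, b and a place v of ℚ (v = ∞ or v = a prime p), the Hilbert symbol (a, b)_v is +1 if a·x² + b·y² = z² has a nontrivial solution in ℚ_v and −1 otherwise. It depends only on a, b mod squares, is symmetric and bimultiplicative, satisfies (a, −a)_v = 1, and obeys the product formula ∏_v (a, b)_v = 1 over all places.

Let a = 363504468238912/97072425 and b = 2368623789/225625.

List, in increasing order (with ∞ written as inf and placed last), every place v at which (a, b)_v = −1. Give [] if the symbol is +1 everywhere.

(a, b) ≡ (40681641, 69) mod (ℚ^×)²; places V = {2, 3, 5, 7, 11, 13, 19, 23, 29, 31, ∞}.
(a,b)_2: α=6, β=0; u≡1, v≡5 (mod 8); ε(u)ε(v)=0·0, αω(v)=6·1, βω(u)=0·0; sum ≡ 0  ⇒  +1.
(a,b)_5: α=-2, u≡1; β=-4, v≡4 (mod 5); (1|5)=+1, (4|5)=+1; sign (−1)^0·+1^-4·+1^-2 = +1.
(a,b)_23: α=1, u≡20; β=1, v≡6 (mod 23); (20|23)=-1, (6|23)=+1; sign (−1)^1·-1^1·+1^1 = +1.
(a,b)_13: α=3, u≡9; β=0, v≡9 (mod 13); (9|13)=+1, (9|13)=+1; sign (−1)^0·+1^0·+1^3 = +1.
(a,b)_3: α=-5, u≡1; β=7, v≡2 (mod 3); (1|3)=+1, (2|3)=-1; sign (−1)^1·+1^7·-1^-5 = +1.
(a,b)_∞: sgn(40681641)=+, sgn(69)=+, so +1.
(a,b)_29: α=-2, u≡9; β=0, v≡8 (mod 29); (9|29)=+1, (8|29)=-1; sign (−1)^0·+1^0·-1^-2 = +1.
(a,b)_19: α=-1, u≡8; β=-2, v≡10 (mod 19); (8|19)=-1, (10|19)=-1; sign (−1)^0·-1^-2·-1^-1 = -1.
(a,b)_7: α=3, u≡4; β=2, v≡5 (mod 7); (4|7)=+1, (5|7)=-1; sign (−1)^0·+1^2·-1^3 = -1.
(a,b)_31: α=3, u≡19; β=2, v≡9 (mod 31); (19|31)=+1, (9|31)=+1; sign (−1)^0·+1^2·+1^3 = +1.
(a,b)_11: α=1, u≡8; β=0, v≡1 (mod 11); (8|11)=-1, (1|11)=+1; sign (−1)^0·-1^0·+1^1 = +1.
(40681641, 69 / ℚ) ramifies at {7, 19}: a division algebra.

[7, 19]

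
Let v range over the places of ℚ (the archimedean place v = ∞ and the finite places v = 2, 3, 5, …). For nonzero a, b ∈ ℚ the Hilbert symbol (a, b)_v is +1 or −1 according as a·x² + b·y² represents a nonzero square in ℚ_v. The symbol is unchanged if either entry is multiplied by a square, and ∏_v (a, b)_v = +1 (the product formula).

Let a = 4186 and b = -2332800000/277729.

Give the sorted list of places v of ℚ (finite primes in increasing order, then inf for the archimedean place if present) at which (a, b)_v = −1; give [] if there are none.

[2, 13]

Mod squares: a ≡ 4186, b ≡ -5. Check v ∈ {∞, 2, 3, 5, 7, 13, 17, 23, 31}.
v=13: a=13^1·(≡10), b=13^0·(≡8) mod 13; (10|13)=+1, (8|13)=-1; (−1)^{1·0·6}·(+1)^0·(-1)^1 = -1.
v=3: a=3^0·(≡1), b=3^6·(≡1) mod 3; (1|3)=+1, (1|3)=+1; (−1)^{0·6·1}·(+1)^6·(+1)^0 = +1.
v=31: a=31^0·(≡1), b=31^-2·(≡22) mod 31; (1|31)=+1, (22|31)=-1; (−1)^{0·-2·15}·(+1)^-2·(-1)^0 = +1.
v=2: v_2(a)=1, v_2(b)=10; units ≡ 5, 3 (mod 8); ε·ε+αω+βω = 0·1+1·1+10·1 ≡ 1  ⇒  (a,b)_2 = -1.
v=7: a=7^1·(≡3), b=7^0·(≡2) mod 7; (3|7)=-1, (2|7)=+1; (−1)^{1·0·3}·(-1)^0·(+1)^1 = +1.
v=∞: 4186 > 0 and -5 < 0  ⇒  (a,b)_∞ = +1.
v=23: a=23^1·(≡21), b=23^0·(≡6) mod 23; (21|23)=-1, (6|23)=+1; (−1)^{1·0·11}·(-1)^0·(+1)^1 = +1.
v=17: a=17^0·(≡4), b=17^-2·(≡3) mod 17; (4|17)=+1, (3|17)=-1; (−1)^{0·-2·8}·(+1)^-2·(-1)^0 = +1.
v=5: a=5^0·(≡1), b=5^5·(≡1) mod 5; (1|5)=+1, (1|5)=+1; (−1)^{0·5·2}·(+1)^5·(+1)^0 = +1.
|Ram(4186, -5)| = 2, even; anisotropic at {2, 13}.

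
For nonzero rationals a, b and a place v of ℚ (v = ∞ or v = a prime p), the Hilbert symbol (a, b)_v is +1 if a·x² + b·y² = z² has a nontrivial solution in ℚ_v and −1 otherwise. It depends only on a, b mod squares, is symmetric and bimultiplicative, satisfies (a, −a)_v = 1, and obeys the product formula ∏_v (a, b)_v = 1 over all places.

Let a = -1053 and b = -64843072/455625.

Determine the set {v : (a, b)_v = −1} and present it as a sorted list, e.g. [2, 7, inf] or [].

Mod squares: a ≡ -13, b ≡ -20677. Check v ∈ {∞, 2, 3, 5, 7, 13, 23, 29, 31}.
v=13: a=13^1·(≡10), b=13^0·(≡5) mod 13; (10|13)=+1, (5|13)=-1; (−1)^{1·0·6}·(+1)^0·(-1)^1 = -1.
v=29: a=29^0·(≡20), b=29^1·(≡8) mod 29; (20|29)=+1, (8|29)=-1; (−1)^{0·1·14}·(+1)^1·(-1)^0 = +1.
v=2: v_2(a)=0, v_2(b)=6; units ≡ 3, 3 (mod 8); ε·ε+αω+βω = 1·1+0·1+6·1 ≡ 1  ⇒  (a,b)_2 = -1.
v=31: a=31^0·(≡1), b=31^1·(≡30) mod 31; (1|31)=+1, (30|31)=-1; (−1)^{0·1·15}·(+1)^1·(-1)^0 = +1.
v=5: a=5^0·(≡2), b=5^-4·(≡2) mod 5; (2|5)=-1, (2|5)=-1; (−1)^{0·-4·2}·(-1)^-4·(-1)^0 = +1.
v=7: a=7^0·(≡4), b=7^2·(≡4) mod 7; (4|7)=+1, (4|7)=+1; (−1)^{0·2·3}·(+1)^2·(+1)^0 = +1.
v=23: a=23^0·(≡5), b=23^1·(≡17) mod 23; (5|23)=-1, (17|23)=-1; (−1)^{0·1·11}·(-1)^1·(-1)^0 = -1.
v=∞: -13 < 0 and -20677 < 0  ⇒  (a,b)_∞ = -1.
v=3: a=3^4·(≡2), b=3^-6·(≡2) mod 3; (2|3)=-1, (2|3)=-1; (−1)^{4·-6·1}·(-1)^-6·(-1)^4 = +1.
Ram(-13, -20677) = {2, 13, 23, ∞}; no ℚ_2-point on the conic.

[2, 13, 23, inf]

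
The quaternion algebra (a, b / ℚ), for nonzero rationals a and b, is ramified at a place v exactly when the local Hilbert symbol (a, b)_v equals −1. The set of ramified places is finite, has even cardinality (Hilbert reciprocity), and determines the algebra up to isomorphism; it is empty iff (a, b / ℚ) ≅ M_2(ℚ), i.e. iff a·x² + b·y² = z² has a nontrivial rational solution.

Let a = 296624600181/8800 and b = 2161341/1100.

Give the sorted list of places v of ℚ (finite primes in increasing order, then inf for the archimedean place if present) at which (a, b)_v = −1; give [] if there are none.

(a, b) ≡ (9728862, 319) mod (ℚ^×)²; places V = {2, 3, 5, 7, 11, 13, 17, 23, 29, ∞}.
(a,b)_5: α=-2, u≡3; β=-2, v≡4 (mod 5); (3|5)=-1, (4|5)=+1; sign (−1)^0·-1^-2·+1^-2 = +1.
(a,b)_17: α=1, u≡4; β=0, v≡1 (mod 17); (4|17)=+1, (1|17)=+1; sign (−1)^0·+1^0·+1^1 = +1.
(a,b)_2: α=-5, β=-2; u≡7, v≡7 (mod 8); ε(u)ε(v)=1·1, αω(v)=-5·0, βω(u)=-2·0; sum ≡ 1  ⇒  -1.
(a,b)_29: α=1, u≡28; β=1, v≡15 (mod 29); (28|29)=+1, (15|29)=-1; sign (−1)^0·+1^1·-1^1 = -1.
(a,b)_3: α=5, u≡2; β=2, v≡1 (mod 3); (2|3)=-1, (1|3)=+1; sign (−1)^0·-1^2·+1^5 = +1.
(a,b)_∞: sgn(9728862)=+, sgn(319)=+, so +1.
(a,b)_13: α=3, u≡3; β=2, v≡11 (mod 13); (3|13)=+1, (11|13)=-1; sign (−1)^0·+1^2·-1^3 = -1.
(a,b)_23: α=1, u≡9; β=0, v≡21 (mod 23); (9|23)=+1, (21|23)=-1; sign (−1)^0·+1^0·-1^1 = -1.
(a,b)_7: α=2, u≡5; β=2, v≡2 (mod 7); (5|7)=-1, (2|7)=+1; sign (−1)^0·-1^2·+1^2 = +1.
(a,b)_11: α=-1, u≡1; β=-1, v≡6 (mod 11); (1|11)=+1, (6|11)=-1; sign (−1)^1·+1^-1·-1^-1 = +1.
|Ram(9728862, 319)| = 4, even; anisotropic at {2, 13, 23, 29}.

[2, 13, 23, 29]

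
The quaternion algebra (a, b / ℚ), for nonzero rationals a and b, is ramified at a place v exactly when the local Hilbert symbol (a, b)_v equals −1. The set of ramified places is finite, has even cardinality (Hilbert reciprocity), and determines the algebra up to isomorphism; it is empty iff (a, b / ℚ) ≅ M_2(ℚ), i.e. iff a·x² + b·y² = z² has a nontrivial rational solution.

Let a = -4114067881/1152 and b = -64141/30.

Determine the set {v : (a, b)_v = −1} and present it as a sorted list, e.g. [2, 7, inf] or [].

(a, b) ≡ (-2, -39270) mod (ℚ^×)²; places V = {2, 3, 5, 7, 11, 17, ∞}.
(a,b)_11: α=2, u≡4; β=1, v≡4 (mod 11); (4|11)=+1, (4|11)=+1; sign (−1)^0·+1^1·+1^2 = +1.
(a,b)_5: α=0, u≡2; β=-1, v≡4 (mod 5); (2|5)=-1, (4|5)=+1; sign (−1)^0·-1^-1·+1^0 = -1.
(a,b)_7: α=6, u≡6; β=3, v≡1 (mod 7); (6|7)=-1, (1|7)=+1; sign (−1)^0·-1^3·+1^6 = -1.
(a,b)_∞: sgn(-2)=−, sgn(-39270)=−, so -1.
(a,b)_3: α=-2, u≡1; β=-1, v≡2 (mod 3); (1|3)=+1, (2|3)=-1; sign (−1)^0·+1^-1·-1^-2 = +1.
(a,b)_17: α=2, u≡13; β=1, v≡4 (mod 17); (13|17)=+1, (4|17)=+1; sign (−1)^0·+1^1·+1^2 = +1.
(a,b)_2: α=-7, β=-1; u≡7, v≡5 (mod 8); ε(u)ε(v)=1·0, αω(v)=-7·1, βω(u)=-1·0; sum ≡ 1  ⇒  -1.
Ram(-2, -39270) = {2, 5, 7, ∞}; no ℚ_2-point on the conic.

[2, 5, 7, inf]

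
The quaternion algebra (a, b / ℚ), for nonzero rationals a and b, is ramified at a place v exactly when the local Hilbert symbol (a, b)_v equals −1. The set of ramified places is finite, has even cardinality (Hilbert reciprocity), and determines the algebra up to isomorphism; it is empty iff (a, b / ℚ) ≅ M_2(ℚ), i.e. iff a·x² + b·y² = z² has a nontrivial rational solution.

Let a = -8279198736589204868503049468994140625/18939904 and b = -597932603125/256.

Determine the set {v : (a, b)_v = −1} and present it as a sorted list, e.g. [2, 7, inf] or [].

[2, 11, 29, 37, 43, inf]

Mod squares: a ≡ -68585, b ≡ -1137565. Check v ∈ {∞, 2, 3, 5, 7, 11, 13, 17, 29, 37, 43}.
v=5: a=5^17·(≡2), b=5^5·(≡2) mod 5; (2|5)=-1, (2|5)=-1; (−1)^{17·5·2}·(-1)^5·(-1)^17 = +1.
v=17: a=17^-2·(≡3), b=17^0·(≡14) mod 17; (3|17)=-1, (14|17)=-1; (−1)^{-2·0·8}·(-1)^0·(-1)^-2 = +1.
v=29: a=29^5·(≡7), b=29^2·(≡12) mod 29; (7|29)=+1, (12|29)=-1; (−1)^{5·2·14}·(+1)^2·(-1)^5 = -1.
v=37: a=37^2·(≡24), b=37^1·(≡35) mod 37; (24|37)=-1, (35|37)=-1; (−1)^{2·1·18}·(-1)^1·(-1)^2 = -1.
v=11: a=11^3·(≡6), b=11^1·(≡6) mod 11; (6|11)=-1, (6|11)=-1; (−1)^{3·1·5}·(-1)^1·(-1)^3 = -1.
v=13: a=13^2·(≡1), b=13^1·(≡11) mod 13; (1|13)=+1, (11|13)=-1; (−1)^{2·1·6}·(+1)^1·(-1)^2 = +1.
v=2: v_2(a)=-16, v_2(b)=-8; units ≡ 7, 3 (mod 8); ε·ε+αω+βω = 1·1+-16·1+-8·0 ≡ 1  ⇒  (a,b)_2 = -1.
v=7: a=7^4·(≡1), b=7^0·(≡6) mod 7; (1|7)=+1, (6|7)=-1; (−1)^{4·0·3}·(+1)^0·(-1)^4 = +1.
v=∞: -68585 < 0 and -1137565 < 0  ⇒  (a,b)_∞ = -1.
v=3: a=3^2·(≡1), b=3^0·(≡2) mod 3; (1|3)=+1, (2|3)=-1; (−1)^{2·0·1}·(+1)^0·(-1)^2 = +1.
v=43: a=43^3·(≡39), b=43^1·(≡8) mod 43; (39|43)=-1, (8|43)=-1; (−1)^{3·1·21}·(-1)^1·(-1)^3 = -1.
(-68585, -1137565 / ℚ) ramifies at {2, 11, 29, 37, 43, ∞}: a division algebra.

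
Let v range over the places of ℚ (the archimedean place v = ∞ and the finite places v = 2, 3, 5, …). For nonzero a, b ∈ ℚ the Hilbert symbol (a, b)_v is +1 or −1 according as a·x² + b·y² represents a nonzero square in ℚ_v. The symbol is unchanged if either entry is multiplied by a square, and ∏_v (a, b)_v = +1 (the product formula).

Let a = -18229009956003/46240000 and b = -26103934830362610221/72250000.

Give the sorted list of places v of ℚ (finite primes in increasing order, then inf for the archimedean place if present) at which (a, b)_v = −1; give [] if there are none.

Mod squares: a ≡ -483, b ≡ -29. Check v ∈ {∞, 2, 3, 5, 7, 11, 13, 17, 23, 29}.
v=11: a=11^2·(≡9), b=11^2·(≡3) mod 11; (9|11)=+1, (3|11)=+1; (−1)^{2·2·5}·(+1)^2·(+1)^2 = +1.
v=17: a=17^-2·(≡14), b=17^-2·(≡14) mod 17; (14|17)=-1, (14|17)=-1; (−1)^{-2·-2·8}·(-1)^-2·(-1)^-2 = +1.
v=13: a=13^0·(≡11), b=13^2·(≡3) mod 13; (11|13)=-1, (3|13)=+1; (−1)^{0·2·6}·(-1)^2·(+1)^0 = +1.
v=3: a=3^3·(≡1), b=3^0·(≡1) mod 3; (1|3)=+1, (1|3)=+1; (−1)^{3·0·1}·(+1)^0·(+1)^3 = +1.
v=2: v_2(a)=-8, v_2(b)=-4; units ≡ 5, 3 (mod 8); ε·ε+αω+βω = 0·1+-8·1+-4·1 ≡ 0  ⇒  (a,b)_2 = +1.
v=7: a=7^3·(≡2), b=7^6·(≡5) mod 7; (2|7)=+1, (5|7)=-1; (−1)^{3·6·3}·(+1)^6·(-1)^3 = -1.
v=5: a=5^-4·(≡3), b=5^-6·(≡1) mod 5; (3|5)=-1, (1|5)=+1; (−1)^{-4·-6·2}·(-1)^-6·(+1)^-4 = +1.
v=29: a=29^4·(≡11), b=29^5·(≡6) mod 29; (11|29)=-1, (6|29)=+1; (−1)^{4·5·14}·(-1)^5·(+1)^4 = -1.
v=∞: -483 < 0 and -29 < 0  ⇒  (a,b)_∞ = -1.
v=23: a=23^1·(≡6), b=23^2·(≡21) mod 23; (6|23)=+1, (21|23)=-1; (−1)^{1·2·11}·(+1)^2·(-1)^1 = -1.
(-483, -29 / ℚ) ramifies at {7, 23, 29, ∞}: a division algebra.

[7, 23, 29, inf]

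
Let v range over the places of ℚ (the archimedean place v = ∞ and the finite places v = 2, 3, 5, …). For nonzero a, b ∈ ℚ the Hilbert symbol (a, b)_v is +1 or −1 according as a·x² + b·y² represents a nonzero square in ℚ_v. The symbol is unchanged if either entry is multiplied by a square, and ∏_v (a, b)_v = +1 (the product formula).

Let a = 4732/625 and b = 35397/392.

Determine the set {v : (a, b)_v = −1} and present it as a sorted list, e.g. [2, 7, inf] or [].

[7, 23]

(a, b) ≡ (7, 874) mod (ℚ^×)²; places V = {2, 3, 5, 7, 13, 19, 23, ∞}.
(a,b)_3: α=0, u≡1; β=4, v≡1 (mod 3); (1|3)=+1, (1|3)=+1; sign (−1)^0·+1^4·+1^0 = +1.
(a,b)_7: α=1, u≡2; β=-2, v≡5 (mod 7); (2|7)=+1, (5|7)=-1; sign (−1)^0·+1^-2·-1^1 = -1.
(a,b)_13: α=2, u≡2; β=0, v≡12 (mod 13); (2|13)=-1, (12|13)=+1; sign (−1)^0·-1^0·+1^2 = +1.
(a,b)_23: α=0, u≡10; β=1, v≡21 (mod 23); (10|23)=-1, (21|23)=-1; sign (−1)^0·-1^1·-1^0 = -1.
(a,b)_2: α=2, β=-3; u≡7, v≡5 (mod 8); ε(u)ε(v)=1·0, αω(v)=2·1, βω(u)=-3·0; sum ≡ 0  ⇒  +1.
(a,b)_5: α=-4, u≡2; β=0, v≡1 (mod 5); (2|5)=-1, (1|5)=+1; sign (−1)^0·-1^0·+1^-4 = +1.
(a,b)_∞: sgn(7)=+, sgn(874)=+, so +1.
(a,b)_19: α=0, u≡9; β=1, v≡8 (mod 19); (9|19)=+1, (8|19)=-1; sign (−1)^0·+1^1·-1^0 = +1.
(7, 874 / ℚ) ramifies at {7, 23}: a division algebra.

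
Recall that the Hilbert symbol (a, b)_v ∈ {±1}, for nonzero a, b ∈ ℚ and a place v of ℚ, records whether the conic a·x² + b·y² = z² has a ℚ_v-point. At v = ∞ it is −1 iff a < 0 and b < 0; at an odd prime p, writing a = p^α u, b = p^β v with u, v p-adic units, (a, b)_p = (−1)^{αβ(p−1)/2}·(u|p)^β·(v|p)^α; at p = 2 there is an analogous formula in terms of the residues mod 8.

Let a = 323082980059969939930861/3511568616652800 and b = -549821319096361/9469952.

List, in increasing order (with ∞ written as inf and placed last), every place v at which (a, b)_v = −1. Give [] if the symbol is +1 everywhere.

[2, 29]

(a, b) ≡ (2378, -2) mod (ℚ^×)²; places V = {2, 3, 5, 11, 13, 17, 19, 29, 31, 37, 41, ∞}.
(a,b)_∞: sgn(2378)=+, sgn(-2)=−, so +1.
(a,b)_11: α=-2, u≡6; β=0, v≡5 (mod 11); (6|11)=-1, (5|11)=+1; sign (−1)^0·-1^0·+1^-2 = +1.
(a,b)_3: α=-2, u≡2; β=0, v≡1 (mod 3); (2|3)=-1, (1|3)=+1; sign (−1)^0·-1^0·+1^-2 = +1.
(a,b)_2: α=-27, β=-15; u≡5, v≡7 (mod 8); ε(u)ε(v)=0·1, αω(v)=-27·0, βω(u)=-15·1; sum ≡ 1  ⇒  -1.
(a,b)_17: α=0, u≡1; β=-2, v≡15 (mod 17); (1|17)=+1, (15|17)=+1; sign (−1)^0·+1^-2·+1^0 = +1.
(a,b)_29: α=3, u≡20; β=2, v≡15 (mod 29); (20|29)=+1, (15|29)=-1; sign (−1)^0·+1^2·-1^3 = -1.
(a,b)_19: α=2, u≡13; β=0, v≡5 (mod 19); (13|19)=-1, (5|19)=+1; sign (−1)^0·-1^0·+1^2 = +1.
(a,b)_13: α=2, u≡12; β=2, v≡2 (mod 13); (12|13)=+1, (2|13)=-1; sign (−1)^0·+1^2·-1^2 = +1.
(a,b)_31: α=-2, u≡3; β=0, v≡23 (mod 31); (3|31)=-1, (23|31)=-1; sign (−1)^0·-1^0·-1^-2 = +1.
(a,b)_41: α=5, u≡13; β=4, v≡16 (mod 41); (13|41)=-1, (16|41)=+1; sign (−1)^0·-1^4·+1^5 = +1.
(a,b)_37: α=4, u≡28; β=2, v≡20 (mod 37); (28|37)=+1, (20|37)=-1; sign (−1)^0·+1^2·-1^4 = +1.
(a,b)_5: α=-2, u≡3; β=0, v≡2 (mod 5); (3|5)=-1, (2|5)=-1; sign (−1)^0·-1^0·-1^-2 = +1.
|Ram(2378, -2)| = 2, even; anisotropic at {2, 29}.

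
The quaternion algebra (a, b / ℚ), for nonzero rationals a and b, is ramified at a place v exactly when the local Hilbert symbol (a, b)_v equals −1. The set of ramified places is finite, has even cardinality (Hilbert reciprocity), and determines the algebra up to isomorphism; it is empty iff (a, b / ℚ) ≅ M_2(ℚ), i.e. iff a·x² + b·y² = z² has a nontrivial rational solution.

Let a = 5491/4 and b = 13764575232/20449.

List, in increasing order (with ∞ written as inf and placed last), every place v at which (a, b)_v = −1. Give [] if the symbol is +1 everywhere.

Mod squares: a ≡ 19, b ≡ 323. Check v ∈ {∞, 2, 3, 11, 13, 17, 19}.
v=11: a=11^0·(≡6), b=11^-2·(≡3) mod 11; (6|11)=-1, (3|11)=+1; (−1)^{0·-2·5}·(-1)^-2·(+1)^0 = +1.
v=∞: 19 > 0 and 323 > 0  ⇒  (a,b)_∞ = +1.
v=17: a=17^2·(≡9), b=17^3·(≡2) mod 17; (9|17)=+1, (2|17)=+1; (−1)^{2·3·8}·(+1)^3·(+1)^2 = +1.
v=3: a=3^0·(≡1), b=3^2·(≡2) mod 3; (1|3)=+1, (2|3)=-1; (−1)^{0·2·1}·(+1)^2·(-1)^0 = +1.
v=2: v_2(a)=-2, v_2(b)=14; units ≡ 3, 3 (mod 8); ε·ε+αω+βω = 1·1+-2·1+14·1 ≡ 1  ⇒  (a,b)_2 = -1.
v=19: a=19^1·(≡1), b=19^1·(≡1) mod 19; (1|19)=+1, (1|19)=+1; (−1)^{1·1·9}·(+1)^1·(+1)^1 = -1.
v=13: a=13^0·(≡11), b=13^-2·(≡11) mod 13; (11|13)=-1, (11|13)=-1; (−1)^{0·-2·6}·(-1)^-2·(-1)^0 = +1.
|Ram(19, 323)| = 2, even; anisotropic at {2, 19}.

[2, 19]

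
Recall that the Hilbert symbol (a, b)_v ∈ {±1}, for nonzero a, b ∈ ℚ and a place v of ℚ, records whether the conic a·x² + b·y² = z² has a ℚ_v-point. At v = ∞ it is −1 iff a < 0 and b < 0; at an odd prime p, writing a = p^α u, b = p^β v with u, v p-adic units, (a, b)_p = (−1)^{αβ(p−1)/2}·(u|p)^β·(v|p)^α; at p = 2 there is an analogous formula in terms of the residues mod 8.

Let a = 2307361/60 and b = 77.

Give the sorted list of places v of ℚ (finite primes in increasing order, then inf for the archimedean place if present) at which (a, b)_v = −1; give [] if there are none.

Mod squares: a ≡ 15, b ≡ 77. Check v ∈ {∞, 2, 3, 5, 7, 11, 31}.
v=31: a=31^2·(≡24), b=31^0·(≡15) mod 31; (24|31)=-1, (15|31)=-1; (−1)^{2·0·15}·(-1)^0·(-1)^2 = +1.
v=11: a=11^0·(≡9), b=11^1·(≡7) mod 11; (9|11)=+1, (7|11)=-1; (−1)^{0·1·5}·(+1)^1·(-1)^0 = +1.
v=5: a=5^-1·(≡3), b=5^0·(≡2) mod 5; (3|5)=-1, (2|5)=-1; (−1)^{-1·0·2}·(-1)^0·(-1)^-1 = -1.
v=2: v_2(a)=-2, v_2(b)=0; units ≡ 7, 5 (mod 8); ε·ε+αω+βω = 1·0+-2·1+0·0 ≡ 0  ⇒  (a,b)_2 = +1.
v=∞: 15 > 0 and 77 > 0  ⇒  (a,b)_∞ = +1.
v=3: a=3^-1·(≡2), b=3^0·(≡2) mod 3; (2|3)=-1, (2|3)=-1; (−1)^{-1·0·1}·(-1)^0·(-1)^-1 = -1.
v=7: a=7^4·(≡4), b=7^1·(≡4) mod 7; (4|7)=+1, (4|7)=+1; (−1)^{4·1·3}·(+1)^1·(+1)^4 = +1.
|Ram(15, 77)| = 2, even; anisotropic at {3, 5}.

[3, 5]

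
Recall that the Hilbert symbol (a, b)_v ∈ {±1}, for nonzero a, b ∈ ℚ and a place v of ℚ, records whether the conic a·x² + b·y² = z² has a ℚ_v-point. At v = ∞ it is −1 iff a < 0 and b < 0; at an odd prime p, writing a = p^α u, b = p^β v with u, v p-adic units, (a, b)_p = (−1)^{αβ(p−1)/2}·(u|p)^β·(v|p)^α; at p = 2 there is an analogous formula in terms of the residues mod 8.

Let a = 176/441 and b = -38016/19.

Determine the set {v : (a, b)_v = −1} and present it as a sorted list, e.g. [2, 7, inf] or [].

(a, b) ≡ (11, -1254) mod (ℚ^×)²; places V = {2, 3, 7, 11, 19, ∞}.
(a,b)_3: α=-2, u≡2; β=3, v≡2 (mod 3); (2|3)=-1, (2|3)=-1; sign (−1)^0·-1^3·-1^-2 = -1.
(a,b)_19: α=0, u≡6; β=-1, v≡3 (mod 19); (6|19)=+1, (3|19)=-1; sign (−1)^0·+1^-1·-1^0 = +1.
(a,b)_11: α=1, u≡5; β=1, v≡8 (mod 11); (5|11)=+1, (8|11)=-1; sign (−1)^1·+1^1·-1^1 = +1.
(a,b)_2: α=4, β=7; u≡3, v≡5 (mod 8); ε(u)ε(v)=1·0, αω(v)=4·1, βω(u)=7·1; sum ≡ 1  ⇒  -1.
(a,b)_∞: sgn(11)=+, sgn(-1254)=−, so +1.
(a,b)_7: α=-2, u≡4; β=0, v≡3 (mod 7); (4|7)=+1, (3|7)=-1; sign (−1)^0·+1^0·-1^-2 = +1.
Ram(11, -1254) = {2, 3}; no ℚ_2-point on the conic.

[2, 3]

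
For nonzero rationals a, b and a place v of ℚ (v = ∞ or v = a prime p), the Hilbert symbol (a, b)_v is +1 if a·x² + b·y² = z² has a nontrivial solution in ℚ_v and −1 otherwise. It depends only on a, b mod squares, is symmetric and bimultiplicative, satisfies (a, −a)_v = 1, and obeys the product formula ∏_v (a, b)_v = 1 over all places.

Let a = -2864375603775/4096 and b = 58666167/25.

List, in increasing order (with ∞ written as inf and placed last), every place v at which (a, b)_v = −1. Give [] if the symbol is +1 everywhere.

[7, 19]

Mod squares: a ≡ -30039, b ≡ 6783. Check v ∈ {∞, 2, 3, 5, 7, 17, 19, 31}.
v=3: a=3^5·(≡1), b=3^3·(≡2) mod 3; (1|3)=+1, (2|3)=-1; (−1)^{5·3·1}·(+1)^3·(-1)^5 = +1.
v=19: a=19^1·(≡10), b=19^1·(≡10) mod 19; (10|19)=-1, (10|19)=-1; (−1)^{1·1·9}·(-1)^1·(-1)^1 = -1.
v=17: a=17^1·(≡2), b=17^1·(≡13) mod 17; (2|17)=+1, (13|17)=+1; (−1)^{1·1·8}·(+1)^1·(+1)^1 = +1.
v=∞: -30039 < 0 and 6783 > 0  ⇒  (a,b)_∞ = +1.
v=2: v_2(a)=-12, v_2(b)=0; units ≡ 1, 7 (mod 8); ε·ε+αω+βω = 0·1+-12·0+0·0 ≡ 0  ⇒  (a,b)_2 = +1.
v=31: a=31^3·(≡12), b=31^2·(≡9) mod 31; (12|31)=-1, (9|31)=+1; (−1)^{3·2·15}·(-1)^2·(+1)^3 = +1.
v=7: a=7^2·(≡6), b=7^1·(≡3) mod 7; (6|7)=-1, (3|7)=-1; (−1)^{2·1·3}·(-1)^1·(-1)^2 = -1.
v=5: a=5^2·(≡4), b=5^-2·(≡2) mod 5; (4|5)=+1, (2|5)=-1; (−1)^{2·-2·2}·(+1)^-2·(-1)^2 = +1.
(-30039, 6783 / ℚ) ramifies at {7, 19}: a division algebra.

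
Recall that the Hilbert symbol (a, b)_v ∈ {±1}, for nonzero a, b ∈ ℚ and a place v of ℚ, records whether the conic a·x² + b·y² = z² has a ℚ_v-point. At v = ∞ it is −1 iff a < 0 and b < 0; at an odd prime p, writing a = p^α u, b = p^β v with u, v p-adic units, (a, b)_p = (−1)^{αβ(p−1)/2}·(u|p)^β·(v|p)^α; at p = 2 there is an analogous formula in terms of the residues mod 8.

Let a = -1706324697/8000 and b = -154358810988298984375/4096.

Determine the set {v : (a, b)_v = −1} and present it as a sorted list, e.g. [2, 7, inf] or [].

Mod squares: a ≡ -17765, b ≡ -15970735. Check v ∈ {∞, 2, 3, 5, 7, 11, 17, 19, 29, 31}.
v=3: a=3^4·(≡1), b=3^0·(≡2) mod 3; (1|3)=+1, (2|3)=-1; (−1)^{4·0·1}·(+1)^0·(-1)^4 = +1.
v=2: v_2(a)=-6, v_2(b)=-12; units ≡ 3, 1 (mod 8); ε·ε+αω+βω = 1·0+-6·0+-12·1 ≡ 0  ⇒  (a,b)_2 = +1.
v=29: a=29^0·(≡12), b=29^1·(≡9) mod 29; (12|29)=-1, (9|29)=+1; (−1)^{0·1·14}·(-1)^1·(+1)^0 = -1.
v=7: a=7^2·(≡4), b=7^2·(≡6) mod 7; (4|7)=+1, (6|7)=-1; (−1)^{2·2·3}·(+1)^2·(-1)^2 = +1.
v=5: a=5^-3·(≡2), b=5^7·(≡3) mod 5; (2|5)=-1, (3|5)=-1; (−1)^{-3·7·2}·(-1)^7·(-1)^-3 = +1.
v=19: a=19^1·(≡15), b=19^3·(≡8) mod 19; (15|19)=-1, (8|19)=-1; (−1)^{1·3·9}·(-1)^3·(-1)^1 = -1.
v=31: a=31^0·(≡13), b=31^1·(≡19) mod 31; (13|31)=-1, (19|31)=+1; (−1)^{0·1·15}·(-1)^1·(+1)^0 = -1.
v=17: a=17^1·(≡9), b=17^3·(≡2) mod 17; (9|17)=+1, (2|17)=+1; (−1)^{1·3·8}·(+1)^3·(+1)^1 = +1.
v=∞: -17765 < 0 and -15970735 < 0  ⇒  (a,b)_∞ = -1.
v=11: a=11^3·(≡10), b=11^3·(≡5) mod 11; (10|11)=-1, (5|11)=+1; (−1)^{3·3·5}·(-1)^3·(+1)^3 = +1.
Ram(-17765, -15970735) = {19, 29, 31, ∞}; no ℚ_19-point on the conic.

[19, 29, 31, inf]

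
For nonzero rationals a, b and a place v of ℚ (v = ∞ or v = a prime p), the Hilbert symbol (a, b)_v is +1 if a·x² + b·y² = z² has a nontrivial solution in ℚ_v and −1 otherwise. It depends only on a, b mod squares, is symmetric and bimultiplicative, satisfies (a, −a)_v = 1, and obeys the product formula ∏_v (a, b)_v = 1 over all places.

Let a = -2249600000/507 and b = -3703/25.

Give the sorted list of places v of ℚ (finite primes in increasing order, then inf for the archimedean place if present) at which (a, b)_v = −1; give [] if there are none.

[3, 5, 19, inf]

Mod squares: a ≡ -10545, b ≡ -7. Check v ∈ {∞, 2, 3, 5, 7, 13, 19, 23, 37}.
v=2: v_2(a)=10, v_2(b)=0; units ≡ 7, 1 (mod 8); ε·ε+αω+βω = 1·0+10·0+0·0 ≡ 0  ⇒  (a,b)_2 = +1.
v=3: a=3^-1·(≡1), b=3^0·(≡2) mod 3; (1|3)=+1, (2|3)=-1; (−1)^{-1·0·1}·(+1)^0·(-1)^-1 = -1.
v=5: a=5^5·(≡4), b=5^-2·(≡2) mod 5; (4|5)=+1, (2|5)=-1; (−1)^{5·-2·2}·(+1)^-2·(-1)^5 = -1.
v=19: a=19^1·(≡3), b=19^0·(≡13) mod 19; (3|19)=-1, (13|19)=-1; (−1)^{1·0·9}·(-1)^0·(-1)^1 = -1.
v=37: a=37^1·(≡21), b=37^0·(≡28) mod 37; (21|37)=+1, (28|37)=+1; (−1)^{1·0·18}·(+1)^0·(+1)^1 = +1.
v=7: a=7^0·(≡1), b=7^1·(≡6) mod 7; (1|7)=+1, (6|7)=-1; (−1)^{0·1·3}·(+1)^1·(-1)^0 = +1.
v=13: a=13^-2·(≡5), b=13^0·(≡11) mod 13; (5|13)=-1, (11|13)=-1; (−1)^{-2·0·6}·(-1)^0·(-1)^-2 = +1.
v=∞: -10545 < 0 and -7 < 0  ⇒  (a,b)_∞ = -1.
v=23: a=23^0·(≡8), b=23^2·(≡8) mod 23; (8|23)=+1, (8|23)=+1; (−1)^{0·2·11}·(+1)^2·(+1)^0 = +1.
|Ram(-10545, -7)| = 4, even; anisotropic at {3, 5, 19, ∞}.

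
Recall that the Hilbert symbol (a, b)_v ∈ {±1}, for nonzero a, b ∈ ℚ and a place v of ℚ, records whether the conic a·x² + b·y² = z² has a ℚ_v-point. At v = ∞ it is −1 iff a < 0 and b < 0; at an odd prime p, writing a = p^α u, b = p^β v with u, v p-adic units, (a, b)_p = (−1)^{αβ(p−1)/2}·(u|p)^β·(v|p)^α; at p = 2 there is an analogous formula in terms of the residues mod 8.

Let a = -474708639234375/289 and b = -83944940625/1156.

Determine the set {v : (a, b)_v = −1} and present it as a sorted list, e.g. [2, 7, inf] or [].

[29, inf]

(a, b) ≡ (-2639, -105) mod (ℚ^×)²; places V = {2, 3, 5, 7, 13, 17, 29, ∞}.
(a,b)_∞: sgn(-2639)=−, sgn(-105)=−, so -1.
(a,b)_5: α=6, u≡1; β=5, v≡4 (mod 5); (1|5)=+1, (4|5)=+1; sign (−1)^0·+1^5·+1^6 = +1.
(a,b)_13: α=3, u≡7; β=2, v≡3 (mod 13); (7|13)=-1, (3|13)=+1; sign (−1)^0·-1^2·+1^3 = +1.
(a,b)_7: α=1, u≡2; β=1, v≡3 (mod 7); (2|7)=+1, (3|7)=-1; sign (−1)^1·+1^1·-1^1 = +1.
(a,b)_17: α=-2, u≡16; β=-2, v≡5 (mod 17); (16|17)=+1, (5|17)=-1; sign (−1)^0·+1^-2·-1^-2 = +1.
(a,b)_2: α=0, β=-2; u≡1, v≡7 (mod 8); ε(u)ε(v)=0·1, αω(v)=0·0, βω(u)=-2·0; sum ≡ 0  ⇒  +1.
(a,b)_29: α=3, u≡5; β=2, v≡8 (mod 29); (5|29)=+1, (8|29)=-1; sign (−1)^0·+1^2·-1^3 = -1.
(a,b)_3: α=4, u≡1; β=3, v≡1 (mod 3); (1|3)=+1, (1|3)=+1; sign (−1)^0·+1^3·+1^4 = +1.
Ram(-2639, -105) = {29, ∞}; no ℚ_29-point on the conic.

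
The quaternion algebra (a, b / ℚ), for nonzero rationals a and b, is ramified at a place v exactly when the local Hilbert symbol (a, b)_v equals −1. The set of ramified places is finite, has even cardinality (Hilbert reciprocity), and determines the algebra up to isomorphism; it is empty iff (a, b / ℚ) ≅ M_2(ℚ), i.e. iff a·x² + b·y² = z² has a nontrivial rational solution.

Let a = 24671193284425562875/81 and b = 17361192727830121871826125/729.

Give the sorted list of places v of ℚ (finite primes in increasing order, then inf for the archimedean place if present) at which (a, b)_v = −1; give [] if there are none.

[5, 7, 23, 37]

(a, b) ≡ (1992835, 8298011645) mod (ℚ^×)²; places V = {2, 3, 5, 7, 11, 13, 19, 23, 31, 37, 43, ∞}.
(a,b)_7: α=2, u≡6; β=3, v≡6 (mod 7); (6|7)=-1, (6|7)=-1; sign (−1)^0·-1^3·-1^2 = -1.
(a,b)_37: α=2, u≡6; β=3, v≡13 (mod 37); (6|37)=-1, (13|37)=-1; sign (−1)^0·-1^3·-1^2 = -1.
(a,b)_∞: sgn(1992835)=+, sgn(8298011645)=+, so +1.
(a,b)_11: α=2, u≡3; β=3, v≡10 (mod 11); (3|11)=+1, (10|11)=-1; sign (−1)^0·+1^3·-1^2 = +1.
(a,b)_2: α=0, β=0; u≡3, v≡5 (mod 8); ε(u)ε(v)=1·0, αω(v)=0·1, βω(u)=0·1; sum ≡ 0  ⇒  +1.
(a,b)_13: α=3, u≡9; β=4, v≡12 (mod 13); (9|13)=+1, (12|13)=+1; sign (−1)^0·+1^4·+1^3 = +1.
(a,b)_43: α=1, u≡42; β=1, v≡23 (mod 43); (42|43)=-1, (23|43)=+1; sign (−1)^1·-1^1·+1^1 = +1.
(a,b)_3: α=-4, u≡1; β=-6, v≡2 (mod 3); (1|3)=+1, (2|3)=-1; sign (−1)^0·+1^-6·-1^-4 = +1.
(a,b)_31: α=1, u≡6; β=1, v≡2 (mod 31); (6|31)=-1, (2|31)=+1; sign (−1)^1·-1^1·+1^1 = +1.
(a,b)_5: α=3, u≡3; β=3, v≡1 (mod 5); (3|5)=-1, (1|5)=+1; sign (−1)^0·-1^3·+1^3 = -1.
(a,b)_19: α=2, u≡9; β=3, v≡6 (mod 19); (9|19)=+1, (6|19)=+1; sign (−1)^0·+1^3·+1^2 = +1.
(a,b)_23: α=1, u≡9; β=1, v≡18 (mod 23); (9|23)=+1, (18|23)=+1; sign (−1)^1·+1^1·+1^1 = -1.
|Ram(1992835, 8298011645)| = 4, even; anisotropic at {5, 7, 23, 37}.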